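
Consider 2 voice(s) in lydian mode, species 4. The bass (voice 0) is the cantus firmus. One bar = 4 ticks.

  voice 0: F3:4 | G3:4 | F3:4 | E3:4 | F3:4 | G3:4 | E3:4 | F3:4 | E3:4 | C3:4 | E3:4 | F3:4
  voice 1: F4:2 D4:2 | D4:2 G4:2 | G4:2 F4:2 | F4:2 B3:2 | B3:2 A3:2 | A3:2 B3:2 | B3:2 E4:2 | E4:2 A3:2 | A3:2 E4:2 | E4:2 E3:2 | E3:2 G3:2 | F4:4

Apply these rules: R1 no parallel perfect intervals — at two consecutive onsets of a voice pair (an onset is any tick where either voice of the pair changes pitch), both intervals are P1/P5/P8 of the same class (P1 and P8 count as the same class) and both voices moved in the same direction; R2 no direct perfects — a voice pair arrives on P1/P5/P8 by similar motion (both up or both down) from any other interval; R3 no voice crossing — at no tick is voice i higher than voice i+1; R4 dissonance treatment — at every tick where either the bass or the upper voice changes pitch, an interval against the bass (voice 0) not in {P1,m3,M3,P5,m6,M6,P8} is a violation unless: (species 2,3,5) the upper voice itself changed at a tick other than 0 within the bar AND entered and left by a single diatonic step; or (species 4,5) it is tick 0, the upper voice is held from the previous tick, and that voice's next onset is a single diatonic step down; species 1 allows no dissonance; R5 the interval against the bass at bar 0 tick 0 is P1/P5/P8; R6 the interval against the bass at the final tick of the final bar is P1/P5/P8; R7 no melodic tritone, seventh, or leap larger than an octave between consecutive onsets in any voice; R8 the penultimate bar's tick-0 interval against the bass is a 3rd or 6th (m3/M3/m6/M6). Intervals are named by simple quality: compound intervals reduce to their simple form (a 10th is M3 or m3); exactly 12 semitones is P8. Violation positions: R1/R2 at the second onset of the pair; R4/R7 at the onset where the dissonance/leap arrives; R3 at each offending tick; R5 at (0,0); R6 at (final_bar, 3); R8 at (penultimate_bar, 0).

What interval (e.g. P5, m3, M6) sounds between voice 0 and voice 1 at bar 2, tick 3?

voice 0=F3 voice 1=F4 -> P8

P8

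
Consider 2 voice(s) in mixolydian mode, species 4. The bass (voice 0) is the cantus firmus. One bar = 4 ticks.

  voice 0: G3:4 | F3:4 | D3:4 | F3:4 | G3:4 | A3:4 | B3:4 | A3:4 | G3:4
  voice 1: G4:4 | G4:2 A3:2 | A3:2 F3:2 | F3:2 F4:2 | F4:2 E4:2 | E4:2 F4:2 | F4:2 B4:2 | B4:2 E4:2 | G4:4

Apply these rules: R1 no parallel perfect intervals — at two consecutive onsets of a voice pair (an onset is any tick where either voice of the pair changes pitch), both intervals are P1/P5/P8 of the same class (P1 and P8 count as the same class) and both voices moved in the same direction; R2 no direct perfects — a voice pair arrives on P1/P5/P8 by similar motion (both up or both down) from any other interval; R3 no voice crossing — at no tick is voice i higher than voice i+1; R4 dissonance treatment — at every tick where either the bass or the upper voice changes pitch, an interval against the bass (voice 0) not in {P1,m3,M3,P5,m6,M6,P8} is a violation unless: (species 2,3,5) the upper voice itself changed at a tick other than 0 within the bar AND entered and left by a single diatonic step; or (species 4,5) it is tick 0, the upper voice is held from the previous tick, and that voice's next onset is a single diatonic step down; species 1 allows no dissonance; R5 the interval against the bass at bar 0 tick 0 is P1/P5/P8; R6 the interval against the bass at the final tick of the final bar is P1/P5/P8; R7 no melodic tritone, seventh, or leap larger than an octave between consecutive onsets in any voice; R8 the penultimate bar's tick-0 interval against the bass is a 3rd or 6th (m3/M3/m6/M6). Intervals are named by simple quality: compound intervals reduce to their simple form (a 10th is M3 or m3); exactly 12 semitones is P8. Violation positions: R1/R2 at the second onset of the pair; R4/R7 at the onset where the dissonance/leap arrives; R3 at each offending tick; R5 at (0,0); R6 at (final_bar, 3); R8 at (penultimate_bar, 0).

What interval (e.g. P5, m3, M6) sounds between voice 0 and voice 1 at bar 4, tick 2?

voice 0=G3 voice 1=E4 -> M6

M6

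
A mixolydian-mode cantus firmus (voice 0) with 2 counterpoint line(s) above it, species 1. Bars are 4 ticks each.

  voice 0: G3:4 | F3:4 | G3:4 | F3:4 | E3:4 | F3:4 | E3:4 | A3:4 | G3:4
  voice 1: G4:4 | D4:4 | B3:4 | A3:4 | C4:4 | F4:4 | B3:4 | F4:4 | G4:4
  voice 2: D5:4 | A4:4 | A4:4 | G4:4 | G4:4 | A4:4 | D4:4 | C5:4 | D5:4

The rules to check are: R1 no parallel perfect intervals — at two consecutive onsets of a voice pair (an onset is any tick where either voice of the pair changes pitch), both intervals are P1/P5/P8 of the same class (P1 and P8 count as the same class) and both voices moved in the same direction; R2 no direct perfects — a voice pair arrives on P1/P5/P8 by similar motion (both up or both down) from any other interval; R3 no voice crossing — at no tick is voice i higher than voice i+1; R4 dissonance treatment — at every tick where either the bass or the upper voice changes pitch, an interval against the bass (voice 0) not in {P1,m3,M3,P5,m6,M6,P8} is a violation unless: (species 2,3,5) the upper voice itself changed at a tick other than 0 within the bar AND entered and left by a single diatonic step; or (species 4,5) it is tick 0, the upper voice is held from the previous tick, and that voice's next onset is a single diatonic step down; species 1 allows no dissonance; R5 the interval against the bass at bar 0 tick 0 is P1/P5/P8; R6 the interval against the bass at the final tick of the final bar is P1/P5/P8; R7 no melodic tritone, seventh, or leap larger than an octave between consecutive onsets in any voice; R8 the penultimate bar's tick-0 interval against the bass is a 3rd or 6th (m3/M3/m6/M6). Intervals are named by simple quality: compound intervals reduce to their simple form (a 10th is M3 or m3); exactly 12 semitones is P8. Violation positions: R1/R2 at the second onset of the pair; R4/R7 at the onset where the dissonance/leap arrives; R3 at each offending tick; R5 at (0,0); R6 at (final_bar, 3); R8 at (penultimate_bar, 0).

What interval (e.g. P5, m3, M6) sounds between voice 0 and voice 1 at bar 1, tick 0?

voice 0=F3 voice 1=D4 -> M6

M6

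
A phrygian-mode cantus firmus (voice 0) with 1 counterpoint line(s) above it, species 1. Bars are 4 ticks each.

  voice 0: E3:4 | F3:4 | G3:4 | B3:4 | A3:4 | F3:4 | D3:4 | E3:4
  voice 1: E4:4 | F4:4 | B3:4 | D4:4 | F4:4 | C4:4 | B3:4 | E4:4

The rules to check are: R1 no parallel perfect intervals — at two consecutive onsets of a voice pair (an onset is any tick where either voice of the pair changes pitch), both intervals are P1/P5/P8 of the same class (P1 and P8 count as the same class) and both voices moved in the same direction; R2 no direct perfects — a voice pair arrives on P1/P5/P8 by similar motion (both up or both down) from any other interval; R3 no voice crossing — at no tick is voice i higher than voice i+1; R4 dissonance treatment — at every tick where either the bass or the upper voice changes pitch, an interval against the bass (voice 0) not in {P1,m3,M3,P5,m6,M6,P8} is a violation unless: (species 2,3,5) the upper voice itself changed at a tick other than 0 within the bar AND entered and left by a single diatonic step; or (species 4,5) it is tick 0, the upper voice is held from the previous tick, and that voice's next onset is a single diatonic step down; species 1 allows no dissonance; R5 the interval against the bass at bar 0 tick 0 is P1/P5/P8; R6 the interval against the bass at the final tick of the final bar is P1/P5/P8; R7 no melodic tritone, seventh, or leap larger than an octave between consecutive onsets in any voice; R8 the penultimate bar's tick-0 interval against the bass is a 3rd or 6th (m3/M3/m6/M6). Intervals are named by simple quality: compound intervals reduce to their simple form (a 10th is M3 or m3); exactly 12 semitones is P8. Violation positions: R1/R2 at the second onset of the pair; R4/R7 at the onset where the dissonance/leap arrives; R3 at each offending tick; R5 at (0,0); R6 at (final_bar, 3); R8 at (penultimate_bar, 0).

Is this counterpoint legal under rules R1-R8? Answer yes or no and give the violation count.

No (4 violations)

bar 0: v0=E3 v1=E4 (P8)
bar 1: v0=F3 v1=F4 (P8)
bar 2: v0=G3 v1=B3 (M3)
bar 3: v0=B3 v1=D4 (m3)
bar 4: v0=A3 v1=F4 (m6)
bar 5: v0=F3 v1=C4 (P5)
bar 6: v0=D3 v1=B3 (M6)
bar 7: v0=E3 v1=E4 (P8)
  R1 @ bar1.0: E3/E4 P8 -> F3/F4 P8 similar
  R7 @ bar2.0: F4->B3 leap 6st
  R2 @ bar5.0: A3/F4 m6 -> F3/C4 P5 similar
  R2 @ bar7.0: D3/B3 M6 -> E3/E4 P8 similar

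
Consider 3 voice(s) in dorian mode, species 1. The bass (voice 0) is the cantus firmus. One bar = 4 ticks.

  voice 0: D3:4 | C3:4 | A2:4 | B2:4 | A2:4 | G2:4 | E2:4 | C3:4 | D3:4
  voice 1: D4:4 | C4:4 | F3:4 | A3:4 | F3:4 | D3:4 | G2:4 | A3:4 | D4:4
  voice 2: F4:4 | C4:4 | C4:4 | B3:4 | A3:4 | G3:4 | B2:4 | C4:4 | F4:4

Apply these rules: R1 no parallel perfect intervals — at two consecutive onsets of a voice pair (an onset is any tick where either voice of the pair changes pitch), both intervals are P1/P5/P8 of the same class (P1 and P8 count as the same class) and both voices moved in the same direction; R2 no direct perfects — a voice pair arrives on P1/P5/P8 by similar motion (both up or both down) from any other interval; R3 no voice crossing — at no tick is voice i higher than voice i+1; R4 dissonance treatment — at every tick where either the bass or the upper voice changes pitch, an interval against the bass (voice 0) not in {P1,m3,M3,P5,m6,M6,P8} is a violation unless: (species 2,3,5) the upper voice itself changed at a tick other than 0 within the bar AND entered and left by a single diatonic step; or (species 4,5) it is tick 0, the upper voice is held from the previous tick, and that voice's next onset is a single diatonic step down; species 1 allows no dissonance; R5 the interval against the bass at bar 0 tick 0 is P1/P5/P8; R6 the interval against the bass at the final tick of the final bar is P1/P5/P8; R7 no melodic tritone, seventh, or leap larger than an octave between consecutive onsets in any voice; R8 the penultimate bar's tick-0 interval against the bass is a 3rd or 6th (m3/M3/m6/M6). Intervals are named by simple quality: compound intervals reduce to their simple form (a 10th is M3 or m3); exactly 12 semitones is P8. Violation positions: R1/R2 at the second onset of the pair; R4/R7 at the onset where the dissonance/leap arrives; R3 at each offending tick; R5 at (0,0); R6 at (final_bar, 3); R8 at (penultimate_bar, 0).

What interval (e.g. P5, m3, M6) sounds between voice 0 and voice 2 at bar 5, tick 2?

voice 0=G2 voice 2=G3 -> P8

P8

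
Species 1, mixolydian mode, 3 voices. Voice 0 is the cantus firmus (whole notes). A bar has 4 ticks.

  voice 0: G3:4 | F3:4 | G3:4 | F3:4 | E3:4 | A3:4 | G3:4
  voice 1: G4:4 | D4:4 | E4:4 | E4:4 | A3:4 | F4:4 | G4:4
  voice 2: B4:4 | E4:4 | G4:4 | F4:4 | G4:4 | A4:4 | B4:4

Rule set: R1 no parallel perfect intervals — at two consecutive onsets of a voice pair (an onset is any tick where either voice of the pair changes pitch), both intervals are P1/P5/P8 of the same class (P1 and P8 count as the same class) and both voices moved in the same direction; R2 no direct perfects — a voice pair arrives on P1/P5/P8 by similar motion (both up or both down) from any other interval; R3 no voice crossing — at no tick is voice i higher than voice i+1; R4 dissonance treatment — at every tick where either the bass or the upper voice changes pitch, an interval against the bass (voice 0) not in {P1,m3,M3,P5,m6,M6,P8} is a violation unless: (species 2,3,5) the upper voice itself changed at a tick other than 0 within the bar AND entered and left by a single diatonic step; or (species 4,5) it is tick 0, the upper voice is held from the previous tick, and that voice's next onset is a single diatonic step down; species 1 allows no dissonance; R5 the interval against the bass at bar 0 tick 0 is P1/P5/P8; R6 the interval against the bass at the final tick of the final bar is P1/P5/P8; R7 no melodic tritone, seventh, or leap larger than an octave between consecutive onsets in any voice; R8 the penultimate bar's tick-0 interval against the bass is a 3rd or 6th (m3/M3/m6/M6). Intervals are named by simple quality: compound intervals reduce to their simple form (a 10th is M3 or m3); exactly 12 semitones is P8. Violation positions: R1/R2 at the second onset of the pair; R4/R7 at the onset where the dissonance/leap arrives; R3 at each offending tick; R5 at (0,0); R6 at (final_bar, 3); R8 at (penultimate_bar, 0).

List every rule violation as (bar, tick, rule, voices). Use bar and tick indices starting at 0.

bar 0: v0=G3 v1=G4 v2=B4 downbeat M3
bar 1: v0=F3 v1=D4 v2=E4 downbeat M7
bar 2: v0=G3 v1=E4 v2=G4 downbeat P8
bar 3: v0=F3 v1=E4 v2=F4 downbeat P8
bar 4: v0=E3 v1=A3 v2=G4 downbeat m3
bar 5: v0=A3 v1=F4 v2=A4 downbeat P8
bar 6: v0=G3 v1=G4 v2=B4 downbeat M3
  -> R5 @ bar 0 tick 0 v(0, 2): opens on M3
  -> R4 @ bar 1 tick 0 v(0, 2): F3/E4 M7 untreated
  -> R2 @ bar 2 tick 0 v(0, 2): F3/E4 M7 -> G3/G4 P8 similar
  -> R1 @ bar 3 tick 0 v(0, 2): G3/G4 P8 -> F3/F4 P8 similar
  -> R4 @ bar 3 tick 0 v(0, 1): F3/E4 M7 untreated
  -> R4 @ bar 4 tick 0 v(0, 1): E3/A3 P4 untreated
  -> R2 @ bar 5 tick 0 v(0, 2): E3/G4 m3 -> A3/A4 P8 similar
  -> R8 @ bar 5 tick 0 v(0, 2): penult P8 not 3rd/6th
  -> R6 @ bar 6 tick 3 v(0, 2): closes on M3

(0, 0, R5, (0, 2))
(1, 0, R4, (0, 2))
(2, 0, R2, (0, 2))
(3, 0, R1, (0, 2))
(3, 0, R4, (0, 1))
(4, 0, R4, (0, 1))
(5, 0, R2, (0, 2))
(5, 0, R8, (0, 2))
(6, 3, R6, (0, 2))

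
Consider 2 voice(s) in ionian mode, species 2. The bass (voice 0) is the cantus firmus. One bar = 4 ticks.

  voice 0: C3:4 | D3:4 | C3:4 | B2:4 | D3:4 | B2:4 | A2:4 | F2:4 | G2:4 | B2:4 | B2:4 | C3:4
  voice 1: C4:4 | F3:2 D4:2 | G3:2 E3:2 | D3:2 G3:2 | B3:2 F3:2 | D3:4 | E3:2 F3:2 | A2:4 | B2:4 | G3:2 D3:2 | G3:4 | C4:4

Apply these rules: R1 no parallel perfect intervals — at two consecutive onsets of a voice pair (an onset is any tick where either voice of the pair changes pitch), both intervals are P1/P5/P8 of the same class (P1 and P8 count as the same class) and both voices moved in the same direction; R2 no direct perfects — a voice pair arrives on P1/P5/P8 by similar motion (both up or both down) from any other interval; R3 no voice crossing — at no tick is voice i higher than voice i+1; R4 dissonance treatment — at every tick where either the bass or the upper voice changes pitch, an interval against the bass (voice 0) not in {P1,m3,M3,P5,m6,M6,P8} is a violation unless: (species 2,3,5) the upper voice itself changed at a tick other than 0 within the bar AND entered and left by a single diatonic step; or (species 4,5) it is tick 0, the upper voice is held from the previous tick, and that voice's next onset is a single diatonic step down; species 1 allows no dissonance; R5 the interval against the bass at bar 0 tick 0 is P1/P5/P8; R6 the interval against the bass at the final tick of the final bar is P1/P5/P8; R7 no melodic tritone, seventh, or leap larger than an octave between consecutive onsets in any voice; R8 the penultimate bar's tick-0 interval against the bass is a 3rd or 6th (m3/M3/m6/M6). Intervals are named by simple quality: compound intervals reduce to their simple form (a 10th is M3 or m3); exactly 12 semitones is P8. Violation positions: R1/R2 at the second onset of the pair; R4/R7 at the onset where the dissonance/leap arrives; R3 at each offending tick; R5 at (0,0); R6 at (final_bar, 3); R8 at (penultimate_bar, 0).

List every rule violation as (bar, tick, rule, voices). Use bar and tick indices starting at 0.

(2, 0, R2, (0, 1))
(4, 2, R7, (1,))
(11, 0, R2, (0, 1))

bar 0: v0=C3 v1=C4 downbeat P8
bar 1: v0=D3 v1=F3 downbeat m3
bar 2: v0=C3 v1=G3 downbeat P5
bar 3: v0=B2 v1=D3 downbeat m3
bar 4: v0=D3 v1=B3 downbeat M6
bar 5: v0=B2 v1=D3 downbeat m3
bar 6: v0=A2 v1=E3 downbeat P5
bar 7: v0=F2 v1=A2 downbeat M3
bar 8: v0=G2 v1=B2 downbeat M3
bar 9: v0=B2 v1=G3 downbeat m6
bar 10: v0=B2 v1=G3 downbeat m6
bar 11: v0=C3 v1=C4 downbeat P8
  -> R2 @ bar 2 tick 0 v(0, 1): D3/D4 P8 -> C3/G3 P5 similar
  -> R7 @ bar 4 tick 2 v(1,): B3->F3 leap 6st
  -> R2 @ bar 11 tick 0 v(0, 1): B2/G3 m6 -> C3/C4 P8 similar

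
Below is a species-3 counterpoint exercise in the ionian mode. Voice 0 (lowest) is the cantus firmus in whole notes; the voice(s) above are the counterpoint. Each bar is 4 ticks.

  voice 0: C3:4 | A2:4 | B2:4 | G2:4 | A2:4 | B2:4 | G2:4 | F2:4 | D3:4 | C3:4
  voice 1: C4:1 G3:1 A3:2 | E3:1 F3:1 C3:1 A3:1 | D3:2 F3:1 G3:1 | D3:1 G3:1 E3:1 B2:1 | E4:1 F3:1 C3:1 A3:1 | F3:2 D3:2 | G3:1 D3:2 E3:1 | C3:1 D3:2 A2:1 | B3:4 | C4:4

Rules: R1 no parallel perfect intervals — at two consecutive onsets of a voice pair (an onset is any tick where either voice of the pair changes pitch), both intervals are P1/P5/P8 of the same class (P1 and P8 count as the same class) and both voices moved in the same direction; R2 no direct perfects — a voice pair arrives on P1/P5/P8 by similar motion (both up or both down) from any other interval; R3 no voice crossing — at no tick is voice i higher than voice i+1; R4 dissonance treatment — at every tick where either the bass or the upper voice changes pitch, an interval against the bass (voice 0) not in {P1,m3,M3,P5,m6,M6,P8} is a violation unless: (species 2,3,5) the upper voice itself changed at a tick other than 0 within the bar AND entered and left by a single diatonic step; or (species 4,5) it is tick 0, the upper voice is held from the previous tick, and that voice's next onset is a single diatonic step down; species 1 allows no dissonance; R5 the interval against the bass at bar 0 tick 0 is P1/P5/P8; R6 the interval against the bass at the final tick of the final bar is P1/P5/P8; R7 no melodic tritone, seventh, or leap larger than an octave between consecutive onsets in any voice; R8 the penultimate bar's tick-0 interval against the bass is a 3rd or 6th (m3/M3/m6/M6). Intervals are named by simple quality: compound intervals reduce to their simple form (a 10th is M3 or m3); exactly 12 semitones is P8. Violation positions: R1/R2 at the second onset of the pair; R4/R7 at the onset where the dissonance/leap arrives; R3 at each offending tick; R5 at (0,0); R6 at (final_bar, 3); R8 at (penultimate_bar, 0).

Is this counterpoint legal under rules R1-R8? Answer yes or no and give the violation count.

No (9 violations)

bar 0: v0=C3 v1=C4 (P8)
bar 1: v0=A2 v1=E3 (P5)
bar 2: v0=B2 v1=D3 (m3)
bar 3: v0=G2 v1=D3 (P5)
bar 4: v0=A2 v1=E4 (P5)
bar 5: v0=B2 v1=F3 (TT)
bar 6: v0=G2 v1=G3 (P8)
bar 7: v0=F2 v1=C3 (P5)
bar 8: v0=D3 v1=B3 (M6)
bar 9: v0=C3 v1=C4 (P8)
  R2 @ bar1.0: C3/A3 M6 -> A2/E3 P5 similar
  R4 @ bar2.2: B2/F3 TT untreated
  R2 @ bar3.0: B2/G3 m6 -> G2/D3 P5 similar
  R2 @ bar4.0: G2/B2 M3 -> A2/E4 P5 similar
  R7 @ bar4.0: B2->E4 leap 17st
  R7 @ bar4.1: E4->F3 leap 11st
  R4 @ bar5.0: B2/F3 TT untreated
  R2 @ bar7.0: G2/E3 M6 -> F2/C3 P5 similar
  R7 @ bar8.0: A2->B3 leap 14st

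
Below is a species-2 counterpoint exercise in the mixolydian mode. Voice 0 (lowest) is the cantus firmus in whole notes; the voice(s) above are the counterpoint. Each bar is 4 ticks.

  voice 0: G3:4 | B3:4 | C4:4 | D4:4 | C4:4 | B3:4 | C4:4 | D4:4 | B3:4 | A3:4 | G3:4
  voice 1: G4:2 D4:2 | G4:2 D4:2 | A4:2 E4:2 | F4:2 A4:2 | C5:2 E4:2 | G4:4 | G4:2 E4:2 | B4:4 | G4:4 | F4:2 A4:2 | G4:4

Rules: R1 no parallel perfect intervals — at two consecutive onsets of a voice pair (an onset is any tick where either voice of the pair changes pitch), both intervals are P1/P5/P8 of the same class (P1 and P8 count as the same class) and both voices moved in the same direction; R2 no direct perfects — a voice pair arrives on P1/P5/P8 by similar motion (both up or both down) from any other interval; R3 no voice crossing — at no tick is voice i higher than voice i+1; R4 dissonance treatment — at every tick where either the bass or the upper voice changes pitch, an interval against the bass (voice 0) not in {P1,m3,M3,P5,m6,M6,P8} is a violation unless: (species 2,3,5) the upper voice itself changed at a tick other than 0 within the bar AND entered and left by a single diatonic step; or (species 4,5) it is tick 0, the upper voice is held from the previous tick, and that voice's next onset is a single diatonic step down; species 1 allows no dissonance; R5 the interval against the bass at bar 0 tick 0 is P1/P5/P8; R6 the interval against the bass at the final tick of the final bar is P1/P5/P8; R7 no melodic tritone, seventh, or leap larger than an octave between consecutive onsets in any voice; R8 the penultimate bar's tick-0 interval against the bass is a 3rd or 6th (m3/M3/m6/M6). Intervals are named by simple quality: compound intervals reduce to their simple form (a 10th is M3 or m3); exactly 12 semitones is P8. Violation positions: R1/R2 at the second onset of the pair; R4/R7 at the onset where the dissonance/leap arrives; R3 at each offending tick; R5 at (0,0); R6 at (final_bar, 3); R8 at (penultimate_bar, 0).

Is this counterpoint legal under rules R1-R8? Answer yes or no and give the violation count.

bar 0: v0=G3 v1=G4 (P8)
bar 1: v0=B3 v1=G4 (m6)
bar 2: v0=C4 v1=A4 (M6)
bar 3: v0=D4 v1=F4 (m3)
bar 4: v0=C4 v1=C5 (P8)
bar 5: v0=B3 v1=G4 (m6)
bar 6: v0=C4 v1=G4 (P5)
bar 7: v0=D4 v1=B4 (M6)
bar 8: v0=B3 v1=G4 (m6)
bar 9: v0=A3 v1=F4 (m6)
bar 10: v0=G3 v1=G4 (P8)
  R1 @ bar10.0: A3/A4 P8 -> G3/G4 P8 similar

No (1 violations)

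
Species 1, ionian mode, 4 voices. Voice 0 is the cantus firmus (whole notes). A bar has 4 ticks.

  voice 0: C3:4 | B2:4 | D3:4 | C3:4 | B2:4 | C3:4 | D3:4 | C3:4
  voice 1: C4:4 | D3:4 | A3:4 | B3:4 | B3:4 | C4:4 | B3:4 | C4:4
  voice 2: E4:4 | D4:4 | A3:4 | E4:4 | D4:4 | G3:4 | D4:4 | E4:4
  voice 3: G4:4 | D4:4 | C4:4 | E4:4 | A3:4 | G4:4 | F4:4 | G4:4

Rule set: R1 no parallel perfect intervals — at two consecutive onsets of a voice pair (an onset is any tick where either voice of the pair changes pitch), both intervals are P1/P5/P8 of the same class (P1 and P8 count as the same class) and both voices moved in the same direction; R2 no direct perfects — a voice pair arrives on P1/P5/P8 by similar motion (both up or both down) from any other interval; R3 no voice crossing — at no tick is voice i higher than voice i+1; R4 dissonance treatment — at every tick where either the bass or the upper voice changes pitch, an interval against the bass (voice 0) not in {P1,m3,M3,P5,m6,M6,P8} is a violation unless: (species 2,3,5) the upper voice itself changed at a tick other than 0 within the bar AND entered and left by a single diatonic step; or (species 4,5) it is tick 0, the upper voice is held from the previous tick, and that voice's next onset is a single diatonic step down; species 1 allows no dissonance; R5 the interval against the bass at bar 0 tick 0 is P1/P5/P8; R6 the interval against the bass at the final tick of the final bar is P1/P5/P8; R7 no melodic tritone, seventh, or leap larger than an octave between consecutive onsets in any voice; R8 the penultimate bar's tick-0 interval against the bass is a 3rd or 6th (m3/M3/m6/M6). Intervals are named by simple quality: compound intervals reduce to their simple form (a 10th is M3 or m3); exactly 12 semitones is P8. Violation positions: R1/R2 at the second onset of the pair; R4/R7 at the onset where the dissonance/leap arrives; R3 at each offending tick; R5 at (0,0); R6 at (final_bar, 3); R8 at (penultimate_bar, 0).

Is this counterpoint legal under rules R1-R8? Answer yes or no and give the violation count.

No (26 violations)

bar 0: v0=C3 v1=C4 v2=E4 v3=G4 (P5)
bar 1: v0=B2 v1=D3 v2=D4 v3=D4 (m3)
bar 2: v0=D3 v1=A3 v2=A3 v3=C4 (m7)
bar 3: v0=C3 v1=B3 v2=E4 v3=E4 (M3)
bar 4: v0=B2 v1=B3 v2=D4 v3=A3 (m7)
bar 5: v0=C3 v1=C4 v2=G3 v3=G4 (P5)
bar 6: v0=D3 v1=B3 v2=D4 v3=F4 (m3)
bar 7: v0=C3 v1=C4 v2=E4 v3=G4 (P5)
  R5 @ bar0.0: opens on M3
  R2 @ bar1.0: C4/E4 M3 -> D3/D4 P8 similar
  R2 @ bar1.0: C4/G4 P5 -> D3/D4 P8 similar
  R2 @ bar1.0: E4/G4 m3 -> D4/D4 P1 similar
  R7 @ bar1.0: C4->D3 leap 10st
  R2 @ bar2.0: B2/D3 m3 -> D3/A3 P5 similar
  R4 @ bar2.0: D3/C4 m7 untreated
  R2 @ bar3.0: A3/C4 m3 -> E4/E4 P1 similar
  R4 @ bar3.0: C3/B3 M7 untreated
  R3 @ bar4.0: D4 above A3
  R4 @ bar4.0: B2/A3 m7 untreated
  R3 @ bar4.1: D4 above A3
  R3 @ bar4.2: D4 above A3
  R3 @ bar4.3: D4 above A3
  R1 @ bar5.0: B2/B3 P8 -> C3/C4 P8 similar
  R2 @ bar5.0: B2/A3 m7 -> C3/G4 P5 similar
  R2 @ bar5.0: B3/A3 M2 -> C4/G4 P5 similar
  R3 @ bar5.0: C4 above G3
  R7 @ bar5.0: A3->G4 leap 10st
  R3 @ bar5.1: C4 above G3
  R3 @ bar5.2: C4 above G3
  R3 @ bar5.3: C4 above G3
  R2 @ bar6.0: C3/G3 P5 -> D3/D4 P8 similar
  R8 @ bar6.0: penult P8 not 3rd/6th
  R2 @ bar7.0: B3/F4 TT -> C4/G4 P5 similar
  R6 @ bar7.3: closes on M3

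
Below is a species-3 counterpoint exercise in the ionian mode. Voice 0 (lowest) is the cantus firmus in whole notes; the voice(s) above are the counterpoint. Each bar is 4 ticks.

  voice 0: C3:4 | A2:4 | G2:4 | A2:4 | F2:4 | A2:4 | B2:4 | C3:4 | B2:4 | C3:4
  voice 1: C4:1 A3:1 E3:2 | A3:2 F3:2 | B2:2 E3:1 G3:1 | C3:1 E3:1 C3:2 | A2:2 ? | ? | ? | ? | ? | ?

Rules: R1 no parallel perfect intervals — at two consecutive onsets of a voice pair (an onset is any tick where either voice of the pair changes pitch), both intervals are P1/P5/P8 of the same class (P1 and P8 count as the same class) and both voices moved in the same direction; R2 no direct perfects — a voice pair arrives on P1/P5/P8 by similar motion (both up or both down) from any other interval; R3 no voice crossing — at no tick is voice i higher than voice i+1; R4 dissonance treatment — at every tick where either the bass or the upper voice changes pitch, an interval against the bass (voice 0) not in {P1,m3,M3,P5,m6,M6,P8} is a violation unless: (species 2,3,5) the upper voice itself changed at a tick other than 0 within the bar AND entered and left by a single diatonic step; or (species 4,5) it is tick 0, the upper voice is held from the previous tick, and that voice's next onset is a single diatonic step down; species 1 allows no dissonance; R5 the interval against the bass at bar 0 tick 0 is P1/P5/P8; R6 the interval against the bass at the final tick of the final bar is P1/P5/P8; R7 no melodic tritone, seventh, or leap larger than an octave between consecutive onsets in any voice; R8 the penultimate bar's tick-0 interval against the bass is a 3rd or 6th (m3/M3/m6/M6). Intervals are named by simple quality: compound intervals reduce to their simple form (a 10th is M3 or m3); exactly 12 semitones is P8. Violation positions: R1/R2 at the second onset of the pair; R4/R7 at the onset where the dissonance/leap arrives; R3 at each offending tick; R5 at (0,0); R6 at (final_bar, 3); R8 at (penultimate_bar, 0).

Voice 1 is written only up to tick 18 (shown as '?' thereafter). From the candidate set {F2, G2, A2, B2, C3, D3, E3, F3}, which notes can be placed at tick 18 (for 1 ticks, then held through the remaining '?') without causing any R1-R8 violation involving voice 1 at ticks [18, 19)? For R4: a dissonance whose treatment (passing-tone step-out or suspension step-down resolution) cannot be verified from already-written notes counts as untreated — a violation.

{A2, C3, D3, F2, F3}

F2: legal
G2: violates R4
A2: legal
B2: violates R4
C3: legal
D3: legal
E3: violates R4
F3: legal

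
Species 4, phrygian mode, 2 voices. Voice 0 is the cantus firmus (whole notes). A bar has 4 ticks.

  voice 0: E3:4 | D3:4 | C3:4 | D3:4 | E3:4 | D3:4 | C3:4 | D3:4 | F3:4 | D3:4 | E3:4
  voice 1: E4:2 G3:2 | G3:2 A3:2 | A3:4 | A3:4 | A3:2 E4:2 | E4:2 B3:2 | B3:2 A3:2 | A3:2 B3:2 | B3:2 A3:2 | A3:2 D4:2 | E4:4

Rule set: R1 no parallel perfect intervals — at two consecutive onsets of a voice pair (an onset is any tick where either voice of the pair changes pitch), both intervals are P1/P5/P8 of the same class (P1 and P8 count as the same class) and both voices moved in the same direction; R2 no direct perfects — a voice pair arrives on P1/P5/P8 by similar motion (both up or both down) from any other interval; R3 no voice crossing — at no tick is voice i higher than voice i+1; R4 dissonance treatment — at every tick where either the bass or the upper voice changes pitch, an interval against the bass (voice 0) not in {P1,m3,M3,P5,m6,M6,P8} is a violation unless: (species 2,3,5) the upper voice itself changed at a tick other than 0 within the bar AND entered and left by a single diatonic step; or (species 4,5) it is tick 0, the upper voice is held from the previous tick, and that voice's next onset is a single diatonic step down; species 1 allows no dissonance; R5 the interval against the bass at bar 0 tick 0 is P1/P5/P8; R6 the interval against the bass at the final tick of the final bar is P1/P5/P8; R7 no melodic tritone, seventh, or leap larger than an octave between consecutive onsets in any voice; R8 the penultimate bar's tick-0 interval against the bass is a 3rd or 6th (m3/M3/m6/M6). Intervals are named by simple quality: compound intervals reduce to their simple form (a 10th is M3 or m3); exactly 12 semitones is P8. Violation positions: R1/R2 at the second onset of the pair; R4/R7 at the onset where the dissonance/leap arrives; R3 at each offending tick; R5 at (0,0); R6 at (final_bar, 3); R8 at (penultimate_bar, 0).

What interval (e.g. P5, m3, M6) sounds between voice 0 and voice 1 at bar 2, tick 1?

voice 0=C3 voice 1=A3 -> M6

M6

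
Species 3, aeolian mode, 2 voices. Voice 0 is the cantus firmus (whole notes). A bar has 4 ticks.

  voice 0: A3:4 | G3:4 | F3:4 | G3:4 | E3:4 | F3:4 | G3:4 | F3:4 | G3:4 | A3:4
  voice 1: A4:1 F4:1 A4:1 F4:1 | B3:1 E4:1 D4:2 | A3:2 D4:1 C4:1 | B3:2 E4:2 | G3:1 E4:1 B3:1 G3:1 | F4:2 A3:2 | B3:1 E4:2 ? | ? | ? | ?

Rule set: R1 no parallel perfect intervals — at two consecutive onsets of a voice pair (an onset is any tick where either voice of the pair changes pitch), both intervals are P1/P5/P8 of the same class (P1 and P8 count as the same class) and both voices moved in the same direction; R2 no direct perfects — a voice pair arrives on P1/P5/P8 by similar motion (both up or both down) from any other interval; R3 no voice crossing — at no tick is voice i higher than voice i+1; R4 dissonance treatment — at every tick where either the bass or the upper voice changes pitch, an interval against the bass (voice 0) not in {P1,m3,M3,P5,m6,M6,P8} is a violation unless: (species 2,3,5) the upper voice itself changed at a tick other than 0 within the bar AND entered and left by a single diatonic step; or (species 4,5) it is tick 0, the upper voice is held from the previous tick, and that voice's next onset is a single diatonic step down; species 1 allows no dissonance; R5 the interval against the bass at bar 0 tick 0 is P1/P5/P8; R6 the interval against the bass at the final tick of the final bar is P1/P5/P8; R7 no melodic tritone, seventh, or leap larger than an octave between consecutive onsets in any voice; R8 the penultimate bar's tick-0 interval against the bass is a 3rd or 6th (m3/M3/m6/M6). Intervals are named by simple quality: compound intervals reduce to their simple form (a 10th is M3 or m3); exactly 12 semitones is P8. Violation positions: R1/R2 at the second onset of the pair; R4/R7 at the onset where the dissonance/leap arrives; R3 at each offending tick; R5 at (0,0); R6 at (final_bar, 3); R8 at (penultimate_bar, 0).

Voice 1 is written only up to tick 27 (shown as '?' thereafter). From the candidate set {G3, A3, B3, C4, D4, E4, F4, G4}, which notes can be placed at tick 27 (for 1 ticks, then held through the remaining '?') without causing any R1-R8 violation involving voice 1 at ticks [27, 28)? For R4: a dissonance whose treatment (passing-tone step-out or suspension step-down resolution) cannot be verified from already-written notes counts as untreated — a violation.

G3: legal
A3: violates R4
B3: legal
C4: violates R4
D4: legal
E4: legal
F4: violates R4
G4: legal

{B3, D4, E4, G3, G4}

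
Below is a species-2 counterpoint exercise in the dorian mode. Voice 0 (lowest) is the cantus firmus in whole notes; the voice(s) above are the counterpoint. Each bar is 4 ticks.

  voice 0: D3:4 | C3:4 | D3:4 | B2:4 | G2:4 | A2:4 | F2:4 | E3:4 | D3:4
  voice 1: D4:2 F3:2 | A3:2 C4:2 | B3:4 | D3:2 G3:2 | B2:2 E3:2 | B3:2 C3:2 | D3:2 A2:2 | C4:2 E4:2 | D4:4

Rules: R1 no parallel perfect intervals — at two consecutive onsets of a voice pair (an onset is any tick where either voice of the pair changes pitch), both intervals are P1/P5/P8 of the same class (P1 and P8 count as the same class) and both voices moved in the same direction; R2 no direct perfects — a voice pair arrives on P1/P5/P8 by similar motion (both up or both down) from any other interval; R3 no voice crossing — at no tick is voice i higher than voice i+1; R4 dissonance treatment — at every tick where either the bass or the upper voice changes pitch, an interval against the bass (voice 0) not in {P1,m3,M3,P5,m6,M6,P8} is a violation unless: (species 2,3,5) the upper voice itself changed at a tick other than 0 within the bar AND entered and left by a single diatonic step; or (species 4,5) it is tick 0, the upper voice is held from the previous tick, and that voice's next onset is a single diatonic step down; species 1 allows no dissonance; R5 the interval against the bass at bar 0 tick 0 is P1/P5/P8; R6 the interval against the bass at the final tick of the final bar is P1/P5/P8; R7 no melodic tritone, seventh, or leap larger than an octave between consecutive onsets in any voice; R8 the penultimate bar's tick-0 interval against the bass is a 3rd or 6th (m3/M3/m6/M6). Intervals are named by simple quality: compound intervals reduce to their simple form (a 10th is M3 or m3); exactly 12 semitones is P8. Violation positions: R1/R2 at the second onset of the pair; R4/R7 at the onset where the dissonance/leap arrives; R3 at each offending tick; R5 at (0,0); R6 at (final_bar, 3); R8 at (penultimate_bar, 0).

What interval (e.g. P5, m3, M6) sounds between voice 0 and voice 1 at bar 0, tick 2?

m3

voice 0=D3 voice 1=F3 -> m3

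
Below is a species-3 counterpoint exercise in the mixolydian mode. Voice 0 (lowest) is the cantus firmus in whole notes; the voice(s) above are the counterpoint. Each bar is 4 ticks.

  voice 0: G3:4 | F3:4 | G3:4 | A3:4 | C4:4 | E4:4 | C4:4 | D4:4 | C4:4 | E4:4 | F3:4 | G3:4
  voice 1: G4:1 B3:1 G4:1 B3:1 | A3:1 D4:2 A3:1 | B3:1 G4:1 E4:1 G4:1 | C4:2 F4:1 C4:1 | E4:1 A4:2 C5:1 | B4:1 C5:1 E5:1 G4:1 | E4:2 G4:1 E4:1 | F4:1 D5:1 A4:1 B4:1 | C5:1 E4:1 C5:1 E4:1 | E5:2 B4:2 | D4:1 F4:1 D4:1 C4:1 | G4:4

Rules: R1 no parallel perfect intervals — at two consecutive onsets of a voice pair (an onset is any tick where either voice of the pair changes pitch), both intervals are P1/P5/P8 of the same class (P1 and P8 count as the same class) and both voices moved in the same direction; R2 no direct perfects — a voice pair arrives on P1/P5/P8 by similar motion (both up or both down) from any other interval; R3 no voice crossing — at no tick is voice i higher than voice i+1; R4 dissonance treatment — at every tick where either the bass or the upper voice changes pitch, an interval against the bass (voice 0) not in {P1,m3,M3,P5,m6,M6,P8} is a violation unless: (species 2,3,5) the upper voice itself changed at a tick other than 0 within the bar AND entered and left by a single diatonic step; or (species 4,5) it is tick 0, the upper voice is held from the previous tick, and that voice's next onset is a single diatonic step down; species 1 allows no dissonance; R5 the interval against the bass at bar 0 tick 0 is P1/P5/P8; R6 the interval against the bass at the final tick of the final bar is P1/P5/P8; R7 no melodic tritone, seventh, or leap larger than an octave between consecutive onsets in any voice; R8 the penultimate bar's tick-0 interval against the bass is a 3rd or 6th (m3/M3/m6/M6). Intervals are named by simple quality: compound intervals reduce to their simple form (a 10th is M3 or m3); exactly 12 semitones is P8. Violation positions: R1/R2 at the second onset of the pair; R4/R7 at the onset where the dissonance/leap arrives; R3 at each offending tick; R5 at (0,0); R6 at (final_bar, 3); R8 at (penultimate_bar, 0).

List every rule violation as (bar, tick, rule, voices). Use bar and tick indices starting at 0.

(9, 0, R2, (0, 1))
(10, 0, R7, (0,))
(11, 0, R2, (0, 1))

bar 0: v0=G3 v1=G4 downbeat P8
bar 1: v0=F3 v1=A3 downbeat M3
bar 2: v0=G3 v1=B3 downbeat M3
bar 3: v0=A3 v1=C4 downbeat m3
bar 4: v0=C4 v1=E4 downbeat M3
bar 5: v0=E4 v1=B4 downbeat P5
bar 6: v0=C4 v1=E4 downbeat M3
bar 7: v0=D4 v1=F4 downbeat m3
bar 8: v0=C4 v1=C5 downbeat P8
bar 9: v0=E4 v1=E5 downbeat P8
bar 10: v0=F3 v1=D4 downbeat M6
bar 11: v0=G3 v1=G4 downbeat P8
  -> R2 @ bar 9 tick 0 v(0, 1): C4/E4 M3 -> E4/E5 P8 similar
  -> R7 @ bar 10 tick 0 v(0,): E4->F3 leap 11st
  -> R2 @ bar 11 tick 0 v(0, 1): F3/C4 P5 -> G3/G4 P8 similar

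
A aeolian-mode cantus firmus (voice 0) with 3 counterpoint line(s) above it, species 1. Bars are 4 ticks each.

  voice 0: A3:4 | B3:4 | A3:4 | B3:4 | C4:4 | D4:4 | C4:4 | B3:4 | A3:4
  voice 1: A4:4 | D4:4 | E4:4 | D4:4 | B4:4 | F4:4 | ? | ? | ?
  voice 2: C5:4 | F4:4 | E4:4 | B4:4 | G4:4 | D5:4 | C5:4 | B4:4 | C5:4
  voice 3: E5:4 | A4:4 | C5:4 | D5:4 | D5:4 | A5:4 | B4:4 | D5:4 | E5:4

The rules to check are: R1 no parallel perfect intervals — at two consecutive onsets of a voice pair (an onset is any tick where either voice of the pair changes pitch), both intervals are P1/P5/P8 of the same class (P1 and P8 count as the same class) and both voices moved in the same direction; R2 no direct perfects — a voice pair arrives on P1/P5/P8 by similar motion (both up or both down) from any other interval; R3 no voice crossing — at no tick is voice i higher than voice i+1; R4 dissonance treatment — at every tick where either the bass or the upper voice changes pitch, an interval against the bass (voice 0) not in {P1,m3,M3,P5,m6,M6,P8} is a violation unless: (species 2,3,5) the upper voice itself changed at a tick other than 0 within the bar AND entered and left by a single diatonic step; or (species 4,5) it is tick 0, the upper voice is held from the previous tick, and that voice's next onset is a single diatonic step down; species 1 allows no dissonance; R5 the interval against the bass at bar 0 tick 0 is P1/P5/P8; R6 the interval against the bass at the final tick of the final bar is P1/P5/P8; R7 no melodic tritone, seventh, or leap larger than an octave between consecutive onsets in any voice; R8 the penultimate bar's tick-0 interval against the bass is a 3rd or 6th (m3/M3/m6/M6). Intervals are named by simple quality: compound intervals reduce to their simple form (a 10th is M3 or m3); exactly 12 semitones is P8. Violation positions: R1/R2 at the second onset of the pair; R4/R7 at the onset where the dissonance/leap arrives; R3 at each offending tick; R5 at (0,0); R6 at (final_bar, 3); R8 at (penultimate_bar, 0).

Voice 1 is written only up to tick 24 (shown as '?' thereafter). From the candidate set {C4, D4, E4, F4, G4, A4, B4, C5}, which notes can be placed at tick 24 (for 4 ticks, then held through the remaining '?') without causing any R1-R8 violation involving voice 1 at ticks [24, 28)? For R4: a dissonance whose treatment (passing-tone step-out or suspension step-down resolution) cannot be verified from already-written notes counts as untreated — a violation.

{A4, C5, G4}

C4: violates R2
D4: violates R4
E4: violates R2
F4: violates R4
G4: legal
A4: legal
B4: violates R4,R7
C5: legal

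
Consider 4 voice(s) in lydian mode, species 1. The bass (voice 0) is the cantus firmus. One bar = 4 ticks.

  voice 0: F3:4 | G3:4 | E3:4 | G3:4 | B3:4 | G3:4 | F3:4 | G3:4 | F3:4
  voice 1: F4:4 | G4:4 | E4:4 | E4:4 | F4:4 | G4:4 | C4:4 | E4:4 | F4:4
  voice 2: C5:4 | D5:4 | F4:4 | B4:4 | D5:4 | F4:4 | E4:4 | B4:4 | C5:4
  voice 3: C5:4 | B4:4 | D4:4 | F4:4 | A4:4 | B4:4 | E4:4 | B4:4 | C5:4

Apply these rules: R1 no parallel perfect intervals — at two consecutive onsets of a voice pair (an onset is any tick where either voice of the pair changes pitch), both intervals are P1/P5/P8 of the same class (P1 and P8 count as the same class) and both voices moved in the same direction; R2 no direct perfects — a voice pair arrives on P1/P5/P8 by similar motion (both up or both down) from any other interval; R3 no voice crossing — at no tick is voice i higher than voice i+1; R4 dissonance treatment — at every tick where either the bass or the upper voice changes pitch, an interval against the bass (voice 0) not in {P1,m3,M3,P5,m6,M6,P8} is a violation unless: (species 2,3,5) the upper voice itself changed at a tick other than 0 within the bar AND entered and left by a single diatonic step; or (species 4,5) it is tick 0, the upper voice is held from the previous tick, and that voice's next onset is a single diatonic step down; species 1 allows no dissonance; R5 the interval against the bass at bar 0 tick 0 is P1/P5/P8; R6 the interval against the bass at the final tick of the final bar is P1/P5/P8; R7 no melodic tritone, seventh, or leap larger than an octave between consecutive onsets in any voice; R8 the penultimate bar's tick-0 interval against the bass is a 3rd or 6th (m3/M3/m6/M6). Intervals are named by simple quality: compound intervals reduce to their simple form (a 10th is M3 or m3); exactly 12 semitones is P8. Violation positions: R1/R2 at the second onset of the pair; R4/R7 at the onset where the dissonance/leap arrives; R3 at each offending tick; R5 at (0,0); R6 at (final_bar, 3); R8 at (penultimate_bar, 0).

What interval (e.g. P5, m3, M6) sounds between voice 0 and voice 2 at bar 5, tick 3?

m7

voice 0=G3 voice 2=F4 -> m7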